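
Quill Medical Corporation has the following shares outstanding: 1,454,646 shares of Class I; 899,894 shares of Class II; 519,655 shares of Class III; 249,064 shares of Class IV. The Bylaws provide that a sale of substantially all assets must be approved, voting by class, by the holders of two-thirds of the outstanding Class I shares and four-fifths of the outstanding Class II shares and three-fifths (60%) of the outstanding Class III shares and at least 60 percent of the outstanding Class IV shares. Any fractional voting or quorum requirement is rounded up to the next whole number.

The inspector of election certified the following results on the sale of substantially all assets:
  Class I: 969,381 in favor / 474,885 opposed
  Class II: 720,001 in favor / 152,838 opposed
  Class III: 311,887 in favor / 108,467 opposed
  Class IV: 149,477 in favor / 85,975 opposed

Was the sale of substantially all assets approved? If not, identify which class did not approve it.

Not approved — the Class I shares did not give the required vote.

Class I: 2/3 of 1454646 = 969764; 969,764 required, 969,381 in favor — not approved.
Class II: 4/5 of 899894 = 719915.20, rounded up to 719916; 719,916 required, 720,001 in favor — approved.
Class III: 3/5 of 519655 = 311793; 311,793 required, 311,887 in favor — approved.
Class IV: 3/5 of 249064 = 149438.40, rounded up to 149439; 149,439 required, 149,477 in favor — approved.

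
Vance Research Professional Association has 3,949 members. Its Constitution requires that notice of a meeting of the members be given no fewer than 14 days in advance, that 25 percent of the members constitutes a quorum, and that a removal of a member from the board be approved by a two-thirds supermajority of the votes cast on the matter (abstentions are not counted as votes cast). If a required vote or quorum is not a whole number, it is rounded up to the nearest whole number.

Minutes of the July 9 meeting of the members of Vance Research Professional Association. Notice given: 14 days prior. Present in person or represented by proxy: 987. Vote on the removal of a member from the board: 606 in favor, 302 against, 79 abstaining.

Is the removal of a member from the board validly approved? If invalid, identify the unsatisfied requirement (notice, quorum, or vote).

Invalid — quorum requirement not satisfied.

Notice: 14 days given; 14 required. Satisfied.
Quorum: 25% of 3,949 = 987.25, rounded up to 988; 987 present. Not satisfied.
Vote: requires two-thirds of the votes cast (987 − 79 abstaining = 908); 2/3 of 908 = 605.33, rounded up to 606, so 606 needed; 606 in favor. Satisfied.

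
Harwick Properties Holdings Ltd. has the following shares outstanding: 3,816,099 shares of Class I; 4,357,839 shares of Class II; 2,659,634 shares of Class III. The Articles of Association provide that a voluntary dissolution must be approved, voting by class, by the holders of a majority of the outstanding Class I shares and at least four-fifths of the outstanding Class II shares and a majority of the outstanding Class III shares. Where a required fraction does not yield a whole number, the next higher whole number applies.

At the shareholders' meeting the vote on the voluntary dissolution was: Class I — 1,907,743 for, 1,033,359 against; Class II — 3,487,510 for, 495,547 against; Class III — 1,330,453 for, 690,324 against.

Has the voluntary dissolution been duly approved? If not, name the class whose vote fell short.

Not approved — the Class I shares did not give the required vote.

Class I: a majority of 3816099 is 1908050; 1,908,050 required, 1,907,743 in favor — not approved.
Class II: 4/5 of 4357839 = 3486271.20, rounded up to 3486272; 3,486,272 required, 3,487,510 in favor — approved.
Class III: a majority of 2659634 is 1329818; 1,329,818 required, 1,330,453 in favor — approved.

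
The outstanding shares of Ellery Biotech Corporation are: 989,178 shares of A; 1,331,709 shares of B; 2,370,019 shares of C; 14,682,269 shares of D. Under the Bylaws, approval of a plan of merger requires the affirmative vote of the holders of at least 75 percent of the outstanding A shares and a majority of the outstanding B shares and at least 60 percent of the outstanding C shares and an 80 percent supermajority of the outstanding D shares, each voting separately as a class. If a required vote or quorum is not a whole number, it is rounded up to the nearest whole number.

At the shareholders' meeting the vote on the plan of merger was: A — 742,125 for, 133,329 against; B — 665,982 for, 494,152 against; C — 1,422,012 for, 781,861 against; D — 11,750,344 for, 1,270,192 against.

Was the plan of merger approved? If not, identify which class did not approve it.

Approved — every class gave the required vote.

A: 3/4 of 989178 = 741883.50, rounded up to 741884; 741,884 required, 742,125 in favor — approved.
B: a majority of 1331709 is 665855; 665,855 required, 665,982 in favor — approved.
C: 3/5 of 2370019 = 1422011.40, rounded up to 1422012; 1,422,012 required, 1,422,012 in favor — approved.
D: 4/5 of 14682269 = 11745815.20, rounded up to 11745816; 11,745,816 required, 11,750,344 in favor — approved.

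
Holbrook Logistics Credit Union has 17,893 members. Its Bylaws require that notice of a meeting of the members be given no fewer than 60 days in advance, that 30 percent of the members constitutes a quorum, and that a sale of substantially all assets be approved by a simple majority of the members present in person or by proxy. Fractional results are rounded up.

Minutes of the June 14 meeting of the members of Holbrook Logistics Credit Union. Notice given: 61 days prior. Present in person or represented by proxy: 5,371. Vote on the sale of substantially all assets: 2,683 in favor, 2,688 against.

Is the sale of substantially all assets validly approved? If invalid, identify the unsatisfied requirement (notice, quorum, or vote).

Invalid — vote requirement not satisfied.

Notice: 61 days given; 60 required. Satisfied.
Quorum: 30% of 17,893 = 5,367.90, rounded up to 5,368; 5,371 present. Satisfied.
Vote: requires a majority of those present (5,371); a majority of 5371 is 2686, so 2,686 needed; 2,683 in favor. Not satisfied.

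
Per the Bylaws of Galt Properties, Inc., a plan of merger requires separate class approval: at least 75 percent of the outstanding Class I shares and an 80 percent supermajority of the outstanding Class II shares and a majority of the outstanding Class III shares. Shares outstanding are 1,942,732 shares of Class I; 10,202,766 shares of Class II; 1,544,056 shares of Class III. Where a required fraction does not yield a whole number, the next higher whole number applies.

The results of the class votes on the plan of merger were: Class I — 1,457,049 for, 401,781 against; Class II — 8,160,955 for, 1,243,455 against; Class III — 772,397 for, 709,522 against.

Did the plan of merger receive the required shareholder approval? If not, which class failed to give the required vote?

Not approved — the Class II shares did not give the required vote.

Class I: 3/4 of 1942732 = 1457049; 1,457,049 required, 1,457,049 in favor — approved.
Class II: 4/5 of 10202766 = 8162212.80, rounded up to 8162213; 8,162,213 required, 8,160,955 in favor — not approved.
Class III: a majority of 1544056 is 772029; 772,029 required, 772,397 in favor — approved.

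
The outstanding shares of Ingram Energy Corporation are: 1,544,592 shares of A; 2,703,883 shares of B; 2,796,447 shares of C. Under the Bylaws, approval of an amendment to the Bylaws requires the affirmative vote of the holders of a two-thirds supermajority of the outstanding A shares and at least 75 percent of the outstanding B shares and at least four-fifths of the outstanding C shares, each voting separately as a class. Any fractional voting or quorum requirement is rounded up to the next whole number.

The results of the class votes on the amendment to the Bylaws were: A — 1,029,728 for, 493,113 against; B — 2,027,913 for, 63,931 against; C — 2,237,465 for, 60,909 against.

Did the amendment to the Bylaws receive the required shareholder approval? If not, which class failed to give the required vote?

Approved — every class gave the required vote.

A: 2/3 of 1544592 = 1029728; 1,029,728 required, 1,029,728 in favor — approved.
B: 3/4 of 2703883 = 2027912.25, rounded up to 2027913; 2,027,913 required, 2,027,913 in favor — approved.
C: 4/5 of 2796447 = 2237157.60, rounded up to 2237158; 2,237,158 required, 2,237,465 in favor — approved.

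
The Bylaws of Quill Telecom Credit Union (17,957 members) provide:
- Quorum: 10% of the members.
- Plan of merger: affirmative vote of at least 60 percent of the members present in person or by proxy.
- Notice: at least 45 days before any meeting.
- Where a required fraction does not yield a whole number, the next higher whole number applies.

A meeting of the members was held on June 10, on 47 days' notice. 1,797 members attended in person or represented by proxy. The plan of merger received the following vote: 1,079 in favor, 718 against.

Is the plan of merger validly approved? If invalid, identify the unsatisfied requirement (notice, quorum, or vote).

Notice: 47 days given; 45 required. Satisfied.
Quorum: 10% of 17,957 = 1,795.70, rounded up to 1,796; 1,797 present. Satisfied.
Vote: requires three-fifths of those present (1,797); 3/5 of 1797 = 1078.20, rounded up to 1079, so 1,079 needed; 1,079 in favor. Satisfied.

Valid — all requirements satisfied.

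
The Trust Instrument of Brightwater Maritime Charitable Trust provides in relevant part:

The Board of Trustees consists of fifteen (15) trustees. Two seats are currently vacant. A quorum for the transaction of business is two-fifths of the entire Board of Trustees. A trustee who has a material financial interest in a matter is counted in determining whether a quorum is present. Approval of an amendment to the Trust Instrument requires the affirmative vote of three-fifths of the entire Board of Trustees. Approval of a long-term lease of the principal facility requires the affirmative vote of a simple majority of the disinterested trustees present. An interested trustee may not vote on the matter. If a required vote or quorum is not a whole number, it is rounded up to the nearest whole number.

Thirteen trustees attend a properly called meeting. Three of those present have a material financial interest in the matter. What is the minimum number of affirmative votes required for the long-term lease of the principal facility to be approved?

6

The long-term lease of the principal facility requires a majority of the disinterested trustees present (13 − 3 = 10).
A majority of 10 is 6.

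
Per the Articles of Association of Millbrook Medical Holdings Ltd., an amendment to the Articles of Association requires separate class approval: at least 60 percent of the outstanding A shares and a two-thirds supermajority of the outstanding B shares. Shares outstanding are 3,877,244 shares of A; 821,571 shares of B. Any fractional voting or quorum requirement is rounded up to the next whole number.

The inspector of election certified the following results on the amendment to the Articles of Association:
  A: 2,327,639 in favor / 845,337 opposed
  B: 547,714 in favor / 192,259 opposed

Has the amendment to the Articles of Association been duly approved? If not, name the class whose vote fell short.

A: 3/5 of 3877244 = 2326346.40, rounded up to 2326347; 2,326,347 required, 2,327,639 in favor — approved.
B: 2/3 of 821571 = 547714; 547,714 required, 547,714 in favor — approved.

Approved — every class gave the required vote.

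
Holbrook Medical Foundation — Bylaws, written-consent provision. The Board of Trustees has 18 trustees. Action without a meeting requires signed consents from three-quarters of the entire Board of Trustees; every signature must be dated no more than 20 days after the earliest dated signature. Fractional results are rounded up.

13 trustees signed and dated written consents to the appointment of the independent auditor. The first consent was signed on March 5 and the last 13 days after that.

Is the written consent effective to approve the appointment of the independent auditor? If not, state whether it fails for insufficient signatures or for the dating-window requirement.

Signatures required: three-quarters of 18 — 3/4 of 18 = 13.50, rounded up to 14, so 14 needed; 13 signed. Insufficient.
Dating window: the latest signature is 13 days after the earliest; the limit is 20 days. Within the window.

Not effective — insufficient signatures.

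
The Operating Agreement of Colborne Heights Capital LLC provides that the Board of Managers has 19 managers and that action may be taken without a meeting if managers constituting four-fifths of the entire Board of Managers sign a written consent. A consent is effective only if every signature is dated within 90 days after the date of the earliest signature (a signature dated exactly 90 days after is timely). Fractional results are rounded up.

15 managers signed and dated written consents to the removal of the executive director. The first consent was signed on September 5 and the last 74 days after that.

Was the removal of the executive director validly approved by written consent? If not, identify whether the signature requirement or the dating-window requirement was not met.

Signatures required: four-fifths of 19 — 4/5 of 19 = 15.20, rounded up to 16, so 16 needed; 15 signed. Insufficient.
Dating window: the latest signature is 74 days after the earliest; the limit is 90 days. Within the window.

Not effective — insufficient signatures.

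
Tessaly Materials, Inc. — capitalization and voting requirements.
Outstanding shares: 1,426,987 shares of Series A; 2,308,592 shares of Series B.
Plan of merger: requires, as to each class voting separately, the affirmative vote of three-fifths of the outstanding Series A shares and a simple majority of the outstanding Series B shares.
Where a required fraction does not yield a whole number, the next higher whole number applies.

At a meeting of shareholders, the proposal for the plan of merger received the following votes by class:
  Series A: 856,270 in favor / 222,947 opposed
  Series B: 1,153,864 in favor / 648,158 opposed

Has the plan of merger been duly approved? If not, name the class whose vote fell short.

Series A: 3/5 of 1426987 = 856192.20, rounded up to 856193; 856,193 required, 856,270 in favor — approved.
Series B: a majority of 2308592 is 1154297; 1,154,297 required, 1,153,864 in favor — not approved.

Not approved — the Series B shares did not give the required vote.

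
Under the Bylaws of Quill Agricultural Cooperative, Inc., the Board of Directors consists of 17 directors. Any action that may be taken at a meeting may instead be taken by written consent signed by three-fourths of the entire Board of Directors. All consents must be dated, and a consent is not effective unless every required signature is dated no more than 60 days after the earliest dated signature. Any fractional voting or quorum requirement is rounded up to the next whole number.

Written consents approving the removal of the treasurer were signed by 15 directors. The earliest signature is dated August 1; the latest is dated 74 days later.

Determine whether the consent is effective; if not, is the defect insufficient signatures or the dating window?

Signatures required: three-fourths of 17 — 3/4 of 17 = 12.75, rounded up to 13, so 13 needed; 15 signed. Sufficient.
Dating window: the latest signature is 74 days after the earliest; the limit is 60 days. Outside the window.

Not effective — dating-window requirement not satisfied.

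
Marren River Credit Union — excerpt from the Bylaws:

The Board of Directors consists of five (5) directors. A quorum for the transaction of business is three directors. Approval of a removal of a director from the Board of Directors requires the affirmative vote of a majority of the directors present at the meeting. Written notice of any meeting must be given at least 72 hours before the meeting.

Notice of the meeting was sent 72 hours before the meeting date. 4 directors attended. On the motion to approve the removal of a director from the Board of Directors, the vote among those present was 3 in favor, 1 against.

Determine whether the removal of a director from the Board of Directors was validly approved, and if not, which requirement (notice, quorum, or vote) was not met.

Notice: 72 hours given; 72 required (72 ≥ 72). Satisfied.
Quorum: 4 present; quorum is 3. Satisfied.
Vote: the removal of a director from the Board of Directors requires a majority of the directors present (4). A majority of 4 is 3, so 3 affirmative votes are needed; 3 voted in favor. Satisfied.

Valid — all requirements satisfied.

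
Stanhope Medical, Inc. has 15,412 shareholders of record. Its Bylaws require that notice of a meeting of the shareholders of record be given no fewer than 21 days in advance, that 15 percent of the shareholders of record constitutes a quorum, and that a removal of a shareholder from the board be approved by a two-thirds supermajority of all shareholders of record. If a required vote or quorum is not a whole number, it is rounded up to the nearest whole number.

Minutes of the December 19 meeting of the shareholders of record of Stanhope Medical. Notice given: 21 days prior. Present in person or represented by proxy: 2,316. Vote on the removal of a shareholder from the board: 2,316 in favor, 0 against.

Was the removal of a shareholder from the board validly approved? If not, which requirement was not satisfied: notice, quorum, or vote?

Invalid — vote requirement not satisfied.

Notice: 21 days given; 21 required. Satisfied.
Quorum: 15% of 15,412 = 2,311.80, rounded up to 2,312; 2,316 present. Satisfied.
Vote: requires two-thirds of all shareholders of record (15,412); 2/3 of 15412 = 10274.67, rounded up to 10275, so 10,275 needed; 2,316 in favor. Not satisfied.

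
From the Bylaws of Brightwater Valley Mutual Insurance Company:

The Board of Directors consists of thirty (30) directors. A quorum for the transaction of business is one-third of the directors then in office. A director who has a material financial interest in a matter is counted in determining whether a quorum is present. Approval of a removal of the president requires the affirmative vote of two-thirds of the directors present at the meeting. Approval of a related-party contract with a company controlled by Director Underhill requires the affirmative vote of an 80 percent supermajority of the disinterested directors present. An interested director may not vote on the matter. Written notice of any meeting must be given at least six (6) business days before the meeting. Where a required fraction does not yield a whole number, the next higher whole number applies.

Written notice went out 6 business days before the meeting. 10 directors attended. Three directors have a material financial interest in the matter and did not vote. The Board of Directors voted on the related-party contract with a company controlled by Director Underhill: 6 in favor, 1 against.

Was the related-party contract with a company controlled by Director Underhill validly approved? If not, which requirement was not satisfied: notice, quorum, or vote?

Notice: 6 business days given; 6 required (6 ≥ 6). Satisfied.
Quorum: 10 present (interested directors count toward quorum); quorum is 10. Satisfied.
Vote: the related-party contract with a company controlled by Director Underhill requires four-fifths of the disinterested directors present (10 − 3 = 7). 4/5 of 7 = 5.60, rounded up to 6, so 6 affirmative votes are needed; 6 voted in favor. Satisfied.

Valid — all requirements satisfied.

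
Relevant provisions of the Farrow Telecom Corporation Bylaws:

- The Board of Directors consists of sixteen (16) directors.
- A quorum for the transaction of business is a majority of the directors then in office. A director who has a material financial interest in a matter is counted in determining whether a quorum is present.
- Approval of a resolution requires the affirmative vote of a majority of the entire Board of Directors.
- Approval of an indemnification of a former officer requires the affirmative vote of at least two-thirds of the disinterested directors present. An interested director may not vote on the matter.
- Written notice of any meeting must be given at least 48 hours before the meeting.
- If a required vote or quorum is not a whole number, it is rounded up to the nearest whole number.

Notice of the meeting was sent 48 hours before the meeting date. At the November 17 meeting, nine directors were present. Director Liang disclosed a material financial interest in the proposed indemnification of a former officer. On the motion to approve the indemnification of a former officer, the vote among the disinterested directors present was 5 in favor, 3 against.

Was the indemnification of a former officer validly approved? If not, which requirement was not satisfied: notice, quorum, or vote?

Notice: 48 hours given; 48 required (48 ≥ 48). Satisfied.
Quorum: 9 present (interested directors count toward quorum); quorum is 9. Satisfied.
Vote: the indemnification of a former officer requires two-thirds of the disinterested directors present (9 − 1 = 8). 2/3 of 8 = 5.33, rounded up to 6, so 6 affirmative votes are needed; 5 voted in favor. Not satisfied.

Invalid — vote requirement not satisfied.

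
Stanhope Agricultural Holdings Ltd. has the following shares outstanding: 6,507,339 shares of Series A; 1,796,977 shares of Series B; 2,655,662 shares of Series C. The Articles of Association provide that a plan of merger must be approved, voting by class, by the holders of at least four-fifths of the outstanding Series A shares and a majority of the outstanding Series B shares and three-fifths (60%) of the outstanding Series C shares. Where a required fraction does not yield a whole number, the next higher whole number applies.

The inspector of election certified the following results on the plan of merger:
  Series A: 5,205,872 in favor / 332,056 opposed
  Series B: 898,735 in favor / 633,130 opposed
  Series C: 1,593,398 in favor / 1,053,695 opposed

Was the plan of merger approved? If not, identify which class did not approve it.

Series A: 4/5 of 6507339 = 5205871.20, rounded up to 5205872; 5,205,872 required, 5,205,872 in favor — approved.
Series B: a majority of 1796977 is 898489; 898,489 required, 898,735 in favor — approved.
Series C: 3/5 of 2655662 = 1593397.20, rounded up to 1593398; 1,593,398 required, 1,593,398 in favor — approved.

Approved — every class gave the required vote.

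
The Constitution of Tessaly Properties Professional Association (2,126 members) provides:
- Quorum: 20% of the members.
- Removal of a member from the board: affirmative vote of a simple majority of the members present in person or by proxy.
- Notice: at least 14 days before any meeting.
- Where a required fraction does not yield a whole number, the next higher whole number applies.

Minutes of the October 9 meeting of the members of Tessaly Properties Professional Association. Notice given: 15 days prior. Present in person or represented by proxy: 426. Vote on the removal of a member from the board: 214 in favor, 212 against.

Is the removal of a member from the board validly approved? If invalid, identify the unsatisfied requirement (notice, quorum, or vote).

Valid — all requirements satisfied.

Notice: 15 days given; 14 required. Satisfied.
Quorum: 20% of 2,126 = 425.20, rounded up to 426; 426 present. Satisfied.
Vote: requires a majority of those present (426); a majority of 426 is 214, so 214 needed; 214 in favor. Satisfied.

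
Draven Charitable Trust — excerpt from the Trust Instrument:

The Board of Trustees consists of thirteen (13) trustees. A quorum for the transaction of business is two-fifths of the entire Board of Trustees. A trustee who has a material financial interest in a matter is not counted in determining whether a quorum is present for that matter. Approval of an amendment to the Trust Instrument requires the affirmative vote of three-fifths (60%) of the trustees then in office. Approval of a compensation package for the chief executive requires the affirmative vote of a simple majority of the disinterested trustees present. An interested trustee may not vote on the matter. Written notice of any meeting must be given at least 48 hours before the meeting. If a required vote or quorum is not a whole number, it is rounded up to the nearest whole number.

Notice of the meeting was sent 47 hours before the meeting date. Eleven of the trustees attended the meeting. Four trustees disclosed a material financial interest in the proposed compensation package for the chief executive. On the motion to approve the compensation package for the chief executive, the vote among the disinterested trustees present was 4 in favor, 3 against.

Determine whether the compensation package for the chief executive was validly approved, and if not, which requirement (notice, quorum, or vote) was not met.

Invalid — notice requirement not satisfied.

Notice: 47 hours given; 48 required (47 < 48). Not satisfied.
Quorum: 11 present, but the 4 interested trustees do not count, leaving 7. Quorum is 6. Satisfied.
Vote: the compensation package for the chief executive requires a majority of the disinterested trustees present (11 − 4 = 7). A majority of 7 is 4, so 4 affirmative votes are needed; 4 voted in favor. Satisfied.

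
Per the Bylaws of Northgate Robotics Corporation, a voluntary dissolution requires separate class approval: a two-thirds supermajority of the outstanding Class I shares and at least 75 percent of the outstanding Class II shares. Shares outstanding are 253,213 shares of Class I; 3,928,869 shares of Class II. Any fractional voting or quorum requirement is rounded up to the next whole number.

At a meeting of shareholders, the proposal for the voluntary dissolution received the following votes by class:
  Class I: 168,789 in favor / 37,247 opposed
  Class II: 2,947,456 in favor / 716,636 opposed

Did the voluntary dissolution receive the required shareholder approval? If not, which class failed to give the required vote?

Not approved — the Class I shares did not give the required vote.

Class I: 2/3 of 253213 = 168808.67, rounded up to 168809; 168,809 required, 168,789 in favor — not approved.
Class II: 3/4 of 3928869 = 2946651.75, rounded up to 2946652; 2,946,652 required, 2,947,456 in favor — approved.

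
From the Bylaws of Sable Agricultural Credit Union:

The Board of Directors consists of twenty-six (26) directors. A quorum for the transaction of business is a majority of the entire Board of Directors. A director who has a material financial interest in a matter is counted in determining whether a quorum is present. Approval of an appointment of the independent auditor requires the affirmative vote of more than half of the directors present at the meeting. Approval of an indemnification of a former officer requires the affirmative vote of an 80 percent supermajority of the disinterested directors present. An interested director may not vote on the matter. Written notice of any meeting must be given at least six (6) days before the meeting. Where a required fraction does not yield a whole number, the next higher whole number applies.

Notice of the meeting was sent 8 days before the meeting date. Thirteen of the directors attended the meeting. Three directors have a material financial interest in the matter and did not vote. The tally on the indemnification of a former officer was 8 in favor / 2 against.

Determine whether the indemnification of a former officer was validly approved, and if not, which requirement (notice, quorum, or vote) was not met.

Notice: 8 days given; 6 required (8 ≥ 6). Satisfied.
Quorum: 13 present (interested directors count toward quorum); quorum is 14. Not satisfied.
Vote: the indemnification of a former officer requires four-fifths of the disinterested directors present (13 − 3 = 10). 4/5 of 10 = 8, so 8 affirmative votes are needed; 8 voted in favor. Satisfied. (Moot — without a quorum no business can be validly transacted.)

Invalid — quorum requirement not satisfied.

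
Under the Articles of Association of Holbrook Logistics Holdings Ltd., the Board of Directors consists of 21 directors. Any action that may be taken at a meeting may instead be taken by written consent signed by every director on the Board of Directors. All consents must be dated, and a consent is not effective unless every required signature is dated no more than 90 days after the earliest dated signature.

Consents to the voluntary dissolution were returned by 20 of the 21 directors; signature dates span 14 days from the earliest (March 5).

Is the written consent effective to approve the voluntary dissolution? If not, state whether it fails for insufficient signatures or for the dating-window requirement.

Signatures required: every one of 21 — unanimous means all 21, so 21 needed; 20 signed. Insufficient.
Dating window: the latest signature is 14 days after the earliest; the limit is 90 days. Within the window.

Not effective — insufficient signatures.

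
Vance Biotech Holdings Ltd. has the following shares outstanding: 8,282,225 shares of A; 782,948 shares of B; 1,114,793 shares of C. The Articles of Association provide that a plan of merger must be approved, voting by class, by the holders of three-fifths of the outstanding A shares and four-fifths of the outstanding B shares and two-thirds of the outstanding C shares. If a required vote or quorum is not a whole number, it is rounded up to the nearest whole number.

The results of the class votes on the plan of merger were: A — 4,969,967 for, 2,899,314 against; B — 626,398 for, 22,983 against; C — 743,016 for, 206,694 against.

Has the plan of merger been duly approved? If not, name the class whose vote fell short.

Not approved — the C shares did not give the required vote.

A: 3/5 of 8282225 = 4969335; 4,969,335 required, 4,969,967 in favor — approved.
B: 4/5 of 782948 = 626358.40, rounded up to 626359; 626,359 required, 626,398 in favor — approved.
C: 2/3 of 1114793 = 743195.33, rounded up to 743196; 743,196 required, 743,016 in favor — not approved.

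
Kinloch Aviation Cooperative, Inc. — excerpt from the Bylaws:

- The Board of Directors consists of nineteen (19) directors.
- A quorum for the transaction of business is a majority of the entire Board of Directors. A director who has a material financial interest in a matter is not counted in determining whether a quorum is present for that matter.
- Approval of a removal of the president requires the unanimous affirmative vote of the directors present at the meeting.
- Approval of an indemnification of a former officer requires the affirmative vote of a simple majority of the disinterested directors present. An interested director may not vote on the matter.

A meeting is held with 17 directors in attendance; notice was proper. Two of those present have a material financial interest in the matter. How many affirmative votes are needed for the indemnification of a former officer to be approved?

8

The indemnification of a former officer requires a majority of the disinterested directors present (17 − 2 = 15).
A majority of 15 is 8.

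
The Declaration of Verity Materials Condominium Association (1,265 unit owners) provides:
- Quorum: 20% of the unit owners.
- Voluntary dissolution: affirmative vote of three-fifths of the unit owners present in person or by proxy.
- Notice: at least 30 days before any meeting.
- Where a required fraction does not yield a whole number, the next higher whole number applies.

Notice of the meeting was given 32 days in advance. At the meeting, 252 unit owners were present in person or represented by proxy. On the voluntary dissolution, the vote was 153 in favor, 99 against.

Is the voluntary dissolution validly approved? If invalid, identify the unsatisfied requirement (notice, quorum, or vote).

Invalid — quorum requirement not satisfied.

Notice: 32 days given; 30 required. Satisfied.
Quorum: 20% of 1,265 = 253; 252 present. Not satisfied.
Vote: requires three-fifths of those present (252); 3/5 of 252 = 151.20, rounded up to 152, so 152 needed; 153 in favor. Satisfied.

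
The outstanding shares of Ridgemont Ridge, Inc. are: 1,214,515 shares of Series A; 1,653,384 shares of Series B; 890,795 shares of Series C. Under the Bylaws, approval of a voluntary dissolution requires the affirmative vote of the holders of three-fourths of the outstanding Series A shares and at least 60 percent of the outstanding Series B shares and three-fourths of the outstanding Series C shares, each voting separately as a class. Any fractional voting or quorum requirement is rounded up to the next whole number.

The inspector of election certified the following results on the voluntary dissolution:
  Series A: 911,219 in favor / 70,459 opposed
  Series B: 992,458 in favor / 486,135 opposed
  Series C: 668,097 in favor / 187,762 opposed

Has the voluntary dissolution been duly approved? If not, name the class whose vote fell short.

Series A: 3/4 of 1214515 = 910886.25, rounded up to 910887; 910,887 required, 911,219 in favor — approved.
Series B: 3/5 of 1653384 = 992030.40, rounded up to 992031; 992,031 required, 992,458 in favor — approved.
Series C: 3/4 of 890795 = 668096.25, rounded up to 668097; 668,097 required, 668,097 in favor — approved.

Approved — every class gave the required vote.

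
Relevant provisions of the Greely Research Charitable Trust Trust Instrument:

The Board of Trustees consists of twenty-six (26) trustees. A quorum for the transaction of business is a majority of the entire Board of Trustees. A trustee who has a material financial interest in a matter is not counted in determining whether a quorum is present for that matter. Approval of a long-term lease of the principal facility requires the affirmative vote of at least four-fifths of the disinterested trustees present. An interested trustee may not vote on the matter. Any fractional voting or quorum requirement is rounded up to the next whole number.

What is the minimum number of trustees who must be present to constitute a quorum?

14

A majority of 26 is 14.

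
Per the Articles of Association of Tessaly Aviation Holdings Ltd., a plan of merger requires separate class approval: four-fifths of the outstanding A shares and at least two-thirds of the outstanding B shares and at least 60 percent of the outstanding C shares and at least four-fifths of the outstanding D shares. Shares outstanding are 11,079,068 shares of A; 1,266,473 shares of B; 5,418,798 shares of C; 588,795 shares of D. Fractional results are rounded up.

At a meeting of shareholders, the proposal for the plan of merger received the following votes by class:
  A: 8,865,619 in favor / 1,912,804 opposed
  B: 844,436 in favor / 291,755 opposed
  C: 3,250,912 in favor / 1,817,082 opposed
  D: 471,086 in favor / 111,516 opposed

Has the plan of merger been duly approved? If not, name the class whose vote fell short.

A: 4/5 of 11079068 = 8863254.40, rounded up to 8863255; 8,863,255 required, 8,865,619 in favor — approved.
B: 2/3 of 1266473 = 844315.33, rounded up to 844316; 844,316 required, 844,436 in favor — approved.
C: 3/5 of 5418798 = 3251278.80, rounded up to 3251279; 3,251,279 required, 3,250,912 in favor — not approved.
D: 4/5 of 588795 = 471036; 471,036 required, 471,086 in favor — approved.

Not approved — the C shares did not give the required vote.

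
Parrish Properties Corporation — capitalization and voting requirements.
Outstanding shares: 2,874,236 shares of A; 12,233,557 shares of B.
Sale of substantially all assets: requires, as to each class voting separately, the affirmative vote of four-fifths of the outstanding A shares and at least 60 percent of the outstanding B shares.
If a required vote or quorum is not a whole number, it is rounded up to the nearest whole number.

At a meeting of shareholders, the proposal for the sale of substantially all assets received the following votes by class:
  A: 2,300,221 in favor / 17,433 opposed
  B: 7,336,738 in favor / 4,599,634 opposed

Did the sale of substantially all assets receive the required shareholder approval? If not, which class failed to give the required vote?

A: 4/5 of 2874236 = 2299388.80, rounded up to 2299389; 2,299,389 required, 2,300,221 in favor — approved.
B: 3/5 of 12233557 = 7340134.20, rounded up to 7340135; 7,340,135 required, 7,336,738 in favor — not approved.

Not approved — the B shares did not give the required vote.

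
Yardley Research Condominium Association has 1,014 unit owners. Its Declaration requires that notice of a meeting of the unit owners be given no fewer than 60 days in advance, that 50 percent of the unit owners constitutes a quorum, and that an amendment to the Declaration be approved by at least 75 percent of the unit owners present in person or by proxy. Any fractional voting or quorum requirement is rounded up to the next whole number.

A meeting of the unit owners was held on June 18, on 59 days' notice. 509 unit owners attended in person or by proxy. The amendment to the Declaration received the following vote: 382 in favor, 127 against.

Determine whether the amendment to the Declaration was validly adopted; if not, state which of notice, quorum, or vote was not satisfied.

Notice: 59 days given; 60 required. Not satisfied.
Quorum: 50% of 1,014 = 507; 509 present. Satisfied.
Vote: requires three-fourths of those present (509); 3/4 of 509 = 381.75, rounded up to 382, so 382 needed; 382 in favor. Satisfied.

Invalid — notice requirement not satisfied.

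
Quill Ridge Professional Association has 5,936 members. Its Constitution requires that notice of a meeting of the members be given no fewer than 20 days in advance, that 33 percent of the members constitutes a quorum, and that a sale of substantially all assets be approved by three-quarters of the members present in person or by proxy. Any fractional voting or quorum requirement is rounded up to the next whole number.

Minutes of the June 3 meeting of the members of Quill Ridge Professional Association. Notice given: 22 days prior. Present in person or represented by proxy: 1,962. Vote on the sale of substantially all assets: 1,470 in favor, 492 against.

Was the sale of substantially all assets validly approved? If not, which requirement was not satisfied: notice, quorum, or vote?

Invalid — vote requirement not satisfied.

Notice: 22 days given; 20 required. Satisfied.
Quorum: 33% of 5,936 = 1,958.88, rounded up to 1,959; 1,962 present. Satisfied.
Vote: requires three-fourths of those present (1,962); 3/4 of 1962 = 1471.50, rounded up to 1472, so 1,472 needed; 1,470 in favor. Not satisfied.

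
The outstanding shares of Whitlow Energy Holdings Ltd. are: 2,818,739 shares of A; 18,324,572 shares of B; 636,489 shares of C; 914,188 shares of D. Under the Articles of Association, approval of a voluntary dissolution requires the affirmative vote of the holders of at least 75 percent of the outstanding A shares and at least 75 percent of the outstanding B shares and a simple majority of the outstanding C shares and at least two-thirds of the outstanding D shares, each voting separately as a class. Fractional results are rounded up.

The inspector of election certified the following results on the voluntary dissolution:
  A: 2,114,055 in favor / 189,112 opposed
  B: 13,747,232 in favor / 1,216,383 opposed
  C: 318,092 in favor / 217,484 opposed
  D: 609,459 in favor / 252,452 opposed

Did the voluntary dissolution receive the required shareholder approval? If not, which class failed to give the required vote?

A: 3/4 of 2818739 = 2114054.25, rounded up to 2114055; 2,114,055 required, 2,114,055 in favor — approved.
B: 3/4 of 18324572 = 13743429; 13,743,429 required, 13,747,232 in favor — approved.
C: a majority of 636489 is 318245; 318,245 required, 318,092 in favor — not approved.
D: 2/3 of 914188 = 609458.67, rounded up to 609459; 609,459 required, 609,459 in favor — approved.

Not approved — the C shares did not give the required vote.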